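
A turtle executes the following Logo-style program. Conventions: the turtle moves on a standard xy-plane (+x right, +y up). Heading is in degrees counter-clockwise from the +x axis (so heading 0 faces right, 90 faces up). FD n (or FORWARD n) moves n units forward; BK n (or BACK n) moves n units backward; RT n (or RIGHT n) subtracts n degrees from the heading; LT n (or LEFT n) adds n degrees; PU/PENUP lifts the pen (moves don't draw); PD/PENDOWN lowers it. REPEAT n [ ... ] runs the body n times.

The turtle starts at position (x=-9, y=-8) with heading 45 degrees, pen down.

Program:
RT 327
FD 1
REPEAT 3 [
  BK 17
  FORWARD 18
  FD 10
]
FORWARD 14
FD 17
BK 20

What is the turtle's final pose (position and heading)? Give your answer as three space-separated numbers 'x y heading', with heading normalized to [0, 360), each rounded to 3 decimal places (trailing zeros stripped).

Executing turtle program step by step:
Start: pos=(-9,-8), heading=45, pen down
RT 327: heading 45 -> 78
FD 1: (-9,-8) -> (-8.792,-7.022) [heading=78, draw]
REPEAT 3 [
  -- iteration 1/3 --
  BK 17: (-8.792,-7.022) -> (-12.327,-23.65) [heading=78, draw]
  FD 18: (-12.327,-23.65) -> (-8.584,-6.044) [heading=78, draw]
  FD 10: (-8.584,-6.044) -> (-6.505,3.738) [heading=78, draw]
  -- iteration 2/3 --
  BK 17: (-6.505,3.738) -> (-10.04,-12.891) [heading=78, draw]
  FD 18: (-10.04,-12.891) -> (-6.297,4.716) [heading=78, draw]
  FD 10: (-6.297,4.716) -> (-4.218,14.497) [heading=78, draw]
  -- iteration 3/3 --
  BK 17: (-4.218,14.497) -> (-7.753,-2.131) [heading=78, draw]
  FD 18: (-7.753,-2.131) -> (-4.01,15.476) [heading=78, draw]
  FD 10: (-4.01,15.476) -> (-1.931,25.257) [heading=78, draw]
]
FD 14: (-1.931,25.257) -> (0.98,38.951) [heading=78, draw]
FD 17: (0.98,38.951) -> (4.514,55.58) [heading=78, draw]
BK 20: (4.514,55.58) -> (0.356,36.017) [heading=78, draw]
Final: pos=(0.356,36.017), heading=78, 13 segment(s) drawn

Answer: 0.356 36.017 78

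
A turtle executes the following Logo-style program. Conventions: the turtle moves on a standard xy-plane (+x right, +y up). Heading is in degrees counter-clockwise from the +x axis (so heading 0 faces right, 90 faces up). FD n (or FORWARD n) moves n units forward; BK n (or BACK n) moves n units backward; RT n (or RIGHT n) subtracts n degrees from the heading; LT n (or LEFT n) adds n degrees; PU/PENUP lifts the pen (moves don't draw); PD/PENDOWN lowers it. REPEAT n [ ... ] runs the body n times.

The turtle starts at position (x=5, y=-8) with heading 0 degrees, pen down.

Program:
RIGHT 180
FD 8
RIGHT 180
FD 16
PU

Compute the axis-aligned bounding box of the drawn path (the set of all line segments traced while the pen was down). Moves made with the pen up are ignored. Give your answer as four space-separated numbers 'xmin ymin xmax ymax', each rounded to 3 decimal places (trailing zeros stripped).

Answer: -3 -8 13 -8

Derivation:
Executing turtle program step by step:
Start: pos=(5,-8), heading=0, pen down
RT 180: heading 0 -> 180
FD 8: (5,-8) -> (-3,-8) [heading=180, draw]
RT 180: heading 180 -> 0
FD 16: (-3,-8) -> (13,-8) [heading=0, draw]
PU: pen up
Final: pos=(13,-8), heading=0, 2 segment(s) drawn

Segment endpoints: x in {-3, 5, 13}, y in {-8, -8, -8}
xmin=-3, ymin=-8, xmax=13, ymax=-8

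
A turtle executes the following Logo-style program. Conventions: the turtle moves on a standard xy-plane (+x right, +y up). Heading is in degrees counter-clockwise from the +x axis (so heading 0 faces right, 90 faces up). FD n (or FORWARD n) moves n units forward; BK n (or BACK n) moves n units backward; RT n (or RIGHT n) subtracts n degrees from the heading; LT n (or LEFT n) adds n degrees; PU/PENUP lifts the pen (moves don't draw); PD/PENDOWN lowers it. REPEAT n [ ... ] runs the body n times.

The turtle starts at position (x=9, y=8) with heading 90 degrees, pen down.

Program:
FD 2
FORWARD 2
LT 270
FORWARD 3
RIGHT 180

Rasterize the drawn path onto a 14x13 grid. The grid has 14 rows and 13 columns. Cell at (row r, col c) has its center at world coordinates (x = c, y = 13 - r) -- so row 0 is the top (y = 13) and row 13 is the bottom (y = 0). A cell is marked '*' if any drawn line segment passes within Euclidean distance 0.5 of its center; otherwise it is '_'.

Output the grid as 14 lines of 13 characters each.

Segment 0: (9,8) -> (9,10)
Segment 1: (9,10) -> (9,12)
Segment 2: (9,12) -> (12,12)

Answer: _____________
_________****
_________*___
_________*___
_________*___
_________*___
_____________
_____________
_____________
_____________
_____________
_____________
_____________
_____________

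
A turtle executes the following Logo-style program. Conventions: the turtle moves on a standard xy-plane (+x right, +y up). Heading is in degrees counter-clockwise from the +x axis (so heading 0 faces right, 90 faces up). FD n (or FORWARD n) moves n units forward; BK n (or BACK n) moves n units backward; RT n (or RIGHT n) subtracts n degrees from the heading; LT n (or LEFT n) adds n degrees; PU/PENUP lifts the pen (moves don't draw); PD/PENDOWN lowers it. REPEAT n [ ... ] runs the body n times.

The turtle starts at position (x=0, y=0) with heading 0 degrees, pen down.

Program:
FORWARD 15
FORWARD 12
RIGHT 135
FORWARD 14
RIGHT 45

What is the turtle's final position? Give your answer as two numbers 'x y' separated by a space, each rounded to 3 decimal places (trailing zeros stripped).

Answer: 17.101 -9.899

Derivation:
Executing turtle program step by step:
Start: pos=(0,0), heading=0, pen down
FD 15: (0,0) -> (15,0) [heading=0, draw]
FD 12: (15,0) -> (27,0) [heading=0, draw]
RT 135: heading 0 -> 225
FD 14: (27,0) -> (17.101,-9.899) [heading=225, draw]
RT 45: heading 225 -> 180
Final: pos=(17.101,-9.899), heading=180, 3 segment(s) drawn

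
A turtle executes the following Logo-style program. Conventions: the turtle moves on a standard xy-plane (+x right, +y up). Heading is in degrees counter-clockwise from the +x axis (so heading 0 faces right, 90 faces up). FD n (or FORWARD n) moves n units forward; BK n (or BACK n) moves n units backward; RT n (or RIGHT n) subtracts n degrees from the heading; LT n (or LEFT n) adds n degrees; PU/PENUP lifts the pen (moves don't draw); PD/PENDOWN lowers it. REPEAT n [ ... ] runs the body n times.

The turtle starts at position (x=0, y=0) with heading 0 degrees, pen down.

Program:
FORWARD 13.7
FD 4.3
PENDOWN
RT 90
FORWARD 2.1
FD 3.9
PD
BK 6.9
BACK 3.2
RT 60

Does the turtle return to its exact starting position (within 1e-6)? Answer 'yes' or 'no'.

Answer: no

Derivation:
Executing turtle program step by step:
Start: pos=(0,0), heading=0, pen down
FD 13.7: (0,0) -> (13.7,0) [heading=0, draw]
FD 4.3: (13.7,0) -> (18,0) [heading=0, draw]
PD: pen down
RT 90: heading 0 -> 270
FD 2.1: (18,0) -> (18,-2.1) [heading=270, draw]
FD 3.9: (18,-2.1) -> (18,-6) [heading=270, draw]
PD: pen down
BK 6.9: (18,-6) -> (18,0.9) [heading=270, draw]
BK 3.2: (18,0.9) -> (18,4.1) [heading=270, draw]
RT 60: heading 270 -> 210
Final: pos=(18,4.1), heading=210, 6 segment(s) drawn

Start position: (0, 0)
Final position: (18, 4.1)
Distance = 18.461; >= 1e-6 -> NOT closed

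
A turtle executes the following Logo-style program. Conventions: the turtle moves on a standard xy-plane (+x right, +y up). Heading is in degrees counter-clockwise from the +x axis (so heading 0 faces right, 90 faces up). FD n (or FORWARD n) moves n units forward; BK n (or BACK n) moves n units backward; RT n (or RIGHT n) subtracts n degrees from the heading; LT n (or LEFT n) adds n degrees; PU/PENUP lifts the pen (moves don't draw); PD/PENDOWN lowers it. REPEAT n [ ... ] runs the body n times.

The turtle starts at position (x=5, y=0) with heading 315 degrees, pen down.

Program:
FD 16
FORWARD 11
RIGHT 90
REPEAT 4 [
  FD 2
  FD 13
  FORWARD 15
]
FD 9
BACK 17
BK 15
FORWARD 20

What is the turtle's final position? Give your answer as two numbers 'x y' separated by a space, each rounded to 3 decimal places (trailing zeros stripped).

Executing turtle program step by step:
Start: pos=(5,0), heading=315, pen down
FD 16: (5,0) -> (16.314,-11.314) [heading=315, draw]
FD 11: (16.314,-11.314) -> (24.092,-19.092) [heading=315, draw]
RT 90: heading 315 -> 225
REPEAT 4 [
  -- iteration 1/4 --
  FD 2: (24.092,-19.092) -> (22.678,-20.506) [heading=225, draw]
  FD 13: (22.678,-20.506) -> (13.485,-29.698) [heading=225, draw]
  FD 15: (13.485,-29.698) -> (2.879,-40.305) [heading=225, draw]
  -- iteration 2/4 --
  FD 2: (2.879,-40.305) -> (1.464,-41.719) [heading=225, draw]
  FD 13: (1.464,-41.719) -> (-7.728,-50.912) [heading=225, draw]
  FD 15: (-7.728,-50.912) -> (-18.335,-61.518) [heading=225, draw]
  -- iteration 3/4 --
  FD 2: (-18.335,-61.518) -> (-19.749,-62.933) [heading=225, draw]
  FD 13: (-19.749,-62.933) -> (-28.941,-72.125) [heading=225, draw]
  FD 15: (-28.941,-72.125) -> (-39.548,-82.731) [heading=225, draw]
  -- iteration 4/4 --
  FD 2: (-39.548,-82.731) -> (-40.962,-84.146) [heading=225, draw]
  FD 13: (-40.962,-84.146) -> (-50.154,-93.338) [heading=225, draw]
  FD 15: (-50.154,-93.338) -> (-60.761,-103.945) [heading=225, draw]
]
FD 9: (-60.761,-103.945) -> (-67.125,-110.309) [heading=225, draw]
BK 17: (-67.125,-110.309) -> (-55.104,-98.288) [heading=225, draw]
BK 15: (-55.104,-98.288) -> (-44.497,-87.681) [heading=225, draw]
FD 20: (-44.497,-87.681) -> (-58.64,-101.823) [heading=225, draw]
Final: pos=(-58.64,-101.823), heading=225, 18 segment(s) drawn

Answer: -58.64 -101.823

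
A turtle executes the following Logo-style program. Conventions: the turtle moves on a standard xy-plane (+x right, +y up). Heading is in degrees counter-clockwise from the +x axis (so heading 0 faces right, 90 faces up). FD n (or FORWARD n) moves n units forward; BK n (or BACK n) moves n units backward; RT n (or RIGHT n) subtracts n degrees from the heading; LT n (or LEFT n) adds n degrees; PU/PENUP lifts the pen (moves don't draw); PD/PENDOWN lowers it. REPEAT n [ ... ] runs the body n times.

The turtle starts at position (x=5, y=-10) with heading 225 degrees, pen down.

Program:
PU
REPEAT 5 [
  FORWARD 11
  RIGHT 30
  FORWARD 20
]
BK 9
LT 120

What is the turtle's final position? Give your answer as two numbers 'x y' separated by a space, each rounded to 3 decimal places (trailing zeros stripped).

Answer: -89.762 44.711

Derivation:
Executing turtle program step by step:
Start: pos=(5,-10), heading=225, pen down
PU: pen up
REPEAT 5 [
  -- iteration 1/5 --
  FD 11: (5,-10) -> (-2.778,-17.778) [heading=225, move]
  RT 30: heading 225 -> 195
  FD 20: (-2.778,-17.778) -> (-22.097,-22.955) [heading=195, move]
  -- iteration 2/5 --
  FD 11: (-22.097,-22.955) -> (-32.722,-25.802) [heading=195, move]
  RT 30: heading 195 -> 165
  FD 20: (-32.722,-25.802) -> (-52.04,-20.625) [heading=165, move]
  -- iteration 3/5 --
  FD 11: (-52.04,-20.625) -> (-62.666,-17.778) [heading=165, move]
  RT 30: heading 165 -> 135
  FD 20: (-62.666,-17.778) -> (-76.808,-3.636) [heading=135, move]
  -- iteration 4/5 --
  FD 11: (-76.808,-3.636) -> (-84.586,4.142) [heading=135, move]
  RT 30: heading 135 -> 105
  FD 20: (-84.586,4.142) -> (-89.762,23.461) [heading=105, move]
  -- iteration 5/5 --
  FD 11: (-89.762,23.461) -> (-92.609,34.086) [heading=105, move]
  RT 30: heading 105 -> 75
  FD 20: (-92.609,34.086) -> (-87.433,53.404) [heading=75, move]
]
BK 9: (-87.433,53.404) -> (-89.762,44.711) [heading=75, move]
LT 120: heading 75 -> 195
Final: pos=(-89.762,44.711), heading=195, 0 segment(s) drawn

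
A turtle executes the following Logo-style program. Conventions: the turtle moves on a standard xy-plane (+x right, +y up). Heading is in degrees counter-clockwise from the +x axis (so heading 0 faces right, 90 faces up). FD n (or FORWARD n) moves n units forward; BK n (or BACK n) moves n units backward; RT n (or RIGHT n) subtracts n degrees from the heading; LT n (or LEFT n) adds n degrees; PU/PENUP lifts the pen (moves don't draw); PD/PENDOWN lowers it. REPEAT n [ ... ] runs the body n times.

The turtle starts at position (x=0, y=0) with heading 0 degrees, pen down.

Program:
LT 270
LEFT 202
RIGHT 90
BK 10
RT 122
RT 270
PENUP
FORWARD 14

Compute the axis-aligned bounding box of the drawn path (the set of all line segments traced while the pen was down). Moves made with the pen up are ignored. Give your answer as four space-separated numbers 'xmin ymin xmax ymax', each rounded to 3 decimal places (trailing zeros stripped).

Executing turtle program step by step:
Start: pos=(0,0), heading=0, pen down
LT 270: heading 0 -> 270
LT 202: heading 270 -> 112
RT 90: heading 112 -> 22
BK 10: (0,0) -> (-9.272,-3.746) [heading=22, draw]
RT 122: heading 22 -> 260
RT 270: heading 260 -> 350
PU: pen up
FD 14: (-9.272,-3.746) -> (4.515,-6.177) [heading=350, move]
Final: pos=(4.515,-6.177), heading=350, 1 segment(s) drawn

Segment endpoints: x in {-9.272, 0}, y in {-3.746, 0}
xmin=-9.272, ymin=-3.746, xmax=0, ymax=0

Answer: -9.272 -3.746 0 0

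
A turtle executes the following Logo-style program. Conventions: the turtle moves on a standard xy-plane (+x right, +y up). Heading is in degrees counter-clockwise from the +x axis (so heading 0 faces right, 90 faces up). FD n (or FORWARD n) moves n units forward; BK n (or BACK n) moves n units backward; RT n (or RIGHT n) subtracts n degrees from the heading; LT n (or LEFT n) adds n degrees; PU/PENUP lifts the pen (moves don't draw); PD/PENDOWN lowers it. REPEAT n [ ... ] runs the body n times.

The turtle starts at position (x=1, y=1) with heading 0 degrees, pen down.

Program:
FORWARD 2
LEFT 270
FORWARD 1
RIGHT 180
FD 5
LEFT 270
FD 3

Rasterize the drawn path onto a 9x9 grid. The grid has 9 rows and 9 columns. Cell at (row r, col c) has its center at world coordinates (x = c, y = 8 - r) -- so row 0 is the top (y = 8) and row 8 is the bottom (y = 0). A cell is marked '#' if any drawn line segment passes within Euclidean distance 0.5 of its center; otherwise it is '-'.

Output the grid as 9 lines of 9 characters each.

Segment 0: (1,1) -> (3,1)
Segment 1: (3,1) -> (3,0)
Segment 2: (3,0) -> (3,5)
Segment 3: (3,5) -> (6,5)

Answer: ---------
---------
---------
---####--
---#-----
---#-----
---#-----
-###-----
---#-----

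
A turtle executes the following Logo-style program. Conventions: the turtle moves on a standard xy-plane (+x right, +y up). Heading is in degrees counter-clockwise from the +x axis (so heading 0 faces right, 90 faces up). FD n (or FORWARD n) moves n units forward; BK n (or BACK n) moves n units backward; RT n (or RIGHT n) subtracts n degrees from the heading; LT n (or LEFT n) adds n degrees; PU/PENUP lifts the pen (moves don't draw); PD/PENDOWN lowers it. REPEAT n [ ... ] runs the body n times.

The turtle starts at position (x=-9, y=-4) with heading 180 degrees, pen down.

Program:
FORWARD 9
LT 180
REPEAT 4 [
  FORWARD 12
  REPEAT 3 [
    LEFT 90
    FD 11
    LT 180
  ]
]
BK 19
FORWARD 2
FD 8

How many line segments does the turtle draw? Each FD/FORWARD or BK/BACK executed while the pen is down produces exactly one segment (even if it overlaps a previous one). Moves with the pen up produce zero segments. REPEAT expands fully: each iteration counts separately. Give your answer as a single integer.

Answer: 20

Derivation:
Executing turtle program step by step:
Start: pos=(-9,-4), heading=180, pen down
FD 9: (-9,-4) -> (-18,-4) [heading=180, draw]
LT 180: heading 180 -> 0
REPEAT 4 [
  -- iteration 1/4 --
  FD 12: (-18,-4) -> (-6,-4) [heading=0, draw]
  REPEAT 3 [
    -- iteration 1/3 --
    LT 90: heading 0 -> 90
    FD 11: (-6,-4) -> (-6,7) [heading=90, draw]
    LT 180: heading 90 -> 270
    -- iteration 2/3 --
    LT 90: heading 270 -> 0
    FD 11: (-6,7) -> (5,7) [heading=0, draw]
    LT 180: heading 0 -> 180
    -- iteration 3/3 --
    LT 90: heading 180 -> 270
    FD 11: (5,7) -> (5,-4) [heading=270, draw]
    LT 180: heading 270 -> 90
  ]
  -- iteration 2/4 --
  FD 12: (5,-4) -> (5,8) [heading=90, draw]
  REPEAT 3 [
    -- iteration 1/3 --
    LT 90: heading 90 -> 180
    FD 11: (5,8) -> (-6,8) [heading=180, draw]
    LT 180: heading 180 -> 0
    -- iteration 2/3 --
    LT 90: heading 0 -> 90
    FD 11: (-6,8) -> (-6,19) [heading=90, draw]
    LT 180: heading 90 -> 270
    -- iteration 3/3 --
    LT 90: heading 270 -> 0
    FD 11: (-6,19) -> (5,19) [heading=0, draw]
    LT 180: heading 0 -> 180
  ]
  -- iteration 3/4 --
  FD 12: (5,19) -> (-7,19) [heading=180, draw]
  REPEAT 3 [
    -- iteration 1/3 --
    LT 90: heading 180 -> 270
    FD 11: (-7,19) -> (-7,8) [heading=270, draw]
    LT 180: heading 270 -> 90
    -- iteration 2/3 --
    LT 90: heading 90 -> 180
    FD 11: (-7,8) -> (-18,8) [heading=180, draw]
    LT 180: heading 180 -> 0
    -- iteration 3/3 --
    LT 90: heading 0 -> 90
    FD 11: (-18,8) -> (-18,19) [heading=90, draw]
    LT 180: heading 90 -> 270
  ]
  -- iteration 4/4 --
  FD 12: (-18,19) -> (-18,7) [heading=270, draw]
  REPEAT 3 [
    -- iteration 1/3 --
    LT 90: heading 270 -> 0
    FD 11: (-18,7) -> (-7,7) [heading=0, draw]
    LT 180: heading 0 -> 180
    -- iteration 2/3 --
    LT 90: heading 180 -> 270
    FD 11: (-7,7) -> (-7,-4) [heading=270, draw]
    LT 180: heading 270 -> 90
    -- iteration 3/3 --
    LT 90: heading 90 -> 180
    FD 11: (-7,-4) -> (-18,-4) [heading=180, draw]
    LT 180: heading 180 -> 0
  ]
]
BK 19: (-18,-4) -> (-37,-4) [heading=0, draw]
FD 2: (-37,-4) -> (-35,-4) [heading=0, draw]
FD 8: (-35,-4) -> (-27,-4) [heading=0, draw]
Final: pos=(-27,-4), heading=0, 20 segment(s) drawn
Segments drawn: 20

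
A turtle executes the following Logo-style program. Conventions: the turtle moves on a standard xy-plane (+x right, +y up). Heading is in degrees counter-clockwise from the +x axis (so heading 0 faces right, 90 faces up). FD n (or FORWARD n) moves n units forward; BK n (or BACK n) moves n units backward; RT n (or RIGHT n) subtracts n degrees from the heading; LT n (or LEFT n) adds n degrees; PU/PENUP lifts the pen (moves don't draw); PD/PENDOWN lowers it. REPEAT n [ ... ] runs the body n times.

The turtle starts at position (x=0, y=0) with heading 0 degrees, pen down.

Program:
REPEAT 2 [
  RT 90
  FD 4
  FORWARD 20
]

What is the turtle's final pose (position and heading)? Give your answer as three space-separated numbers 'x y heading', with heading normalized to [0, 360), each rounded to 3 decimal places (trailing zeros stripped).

Executing turtle program step by step:
Start: pos=(0,0), heading=0, pen down
REPEAT 2 [
  -- iteration 1/2 --
  RT 90: heading 0 -> 270
  FD 4: (0,0) -> (0,-4) [heading=270, draw]
  FD 20: (0,-4) -> (0,-24) [heading=270, draw]
  -- iteration 2/2 --
  RT 90: heading 270 -> 180
  FD 4: (0,-24) -> (-4,-24) [heading=180, draw]
  FD 20: (-4,-24) -> (-24,-24) [heading=180, draw]
]
Final: pos=(-24,-24), heading=180, 4 segment(s) drawn

Answer: -24 -24 180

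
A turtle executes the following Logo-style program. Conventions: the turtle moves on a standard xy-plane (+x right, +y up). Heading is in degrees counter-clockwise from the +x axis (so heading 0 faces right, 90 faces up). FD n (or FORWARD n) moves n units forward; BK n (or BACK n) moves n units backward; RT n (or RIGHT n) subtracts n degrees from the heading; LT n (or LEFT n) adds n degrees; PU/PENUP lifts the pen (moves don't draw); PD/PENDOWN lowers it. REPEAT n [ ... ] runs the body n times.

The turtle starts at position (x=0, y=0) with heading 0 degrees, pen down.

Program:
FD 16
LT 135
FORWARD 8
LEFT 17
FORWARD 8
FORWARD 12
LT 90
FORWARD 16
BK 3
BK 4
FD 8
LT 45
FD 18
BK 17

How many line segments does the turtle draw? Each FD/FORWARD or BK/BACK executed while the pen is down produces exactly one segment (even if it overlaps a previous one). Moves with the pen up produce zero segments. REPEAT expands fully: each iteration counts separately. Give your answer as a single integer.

Answer: 10

Derivation:
Executing turtle program step by step:
Start: pos=(0,0), heading=0, pen down
FD 16: (0,0) -> (16,0) [heading=0, draw]
LT 135: heading 0 -> 135
FD 8: (16,0) -> (10.343,5.657) [heading=135, draw]
LT 17: heading 135 -> 152
FD 8: (10.343,5.657) -> (3.28,9.413) [heading=152, draw]
FD 12: (3.28,9.413) -> (-7.316,15.046) [heading=152, draw]
LT 90: heading 152 -> 242
FD 16: (-7.316,15.046) -> (-14.827,0.919) [heading=242, draw]
BK 3: (-14.827,0.919) -> (-13.419,3.568) [heading=242, draw]
BK 4: (-13.419,3.568) -> (-11.541,7.1) [heading=242, draw]
FD 8: (-11.541,7.1) -> (-15.297,0.036) [heading=242, draw]
LT 45: heading 242 -> 287
FD 18: (-15.297,0.036) -> (-10.034,-17.177) [heading=287, draw]
BK 17: (-10.034,-17.177) -> (-15.004,-0.92) [heading=287, draw]
Final: pos=(-15.004,-0.92), heading=287, 10 segment(s) drawn
Segments drawn: 10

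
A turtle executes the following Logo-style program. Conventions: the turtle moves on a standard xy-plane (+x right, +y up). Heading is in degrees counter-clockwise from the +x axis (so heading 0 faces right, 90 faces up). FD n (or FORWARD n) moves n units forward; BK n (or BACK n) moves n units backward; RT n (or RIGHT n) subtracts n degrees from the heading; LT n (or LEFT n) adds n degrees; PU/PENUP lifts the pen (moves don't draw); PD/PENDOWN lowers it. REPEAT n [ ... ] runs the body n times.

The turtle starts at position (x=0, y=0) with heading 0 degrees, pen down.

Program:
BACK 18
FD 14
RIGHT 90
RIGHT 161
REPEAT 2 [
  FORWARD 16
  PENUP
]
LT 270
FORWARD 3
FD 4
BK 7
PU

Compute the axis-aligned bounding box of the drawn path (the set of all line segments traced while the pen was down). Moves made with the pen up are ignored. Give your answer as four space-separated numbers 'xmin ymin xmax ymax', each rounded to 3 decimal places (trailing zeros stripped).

Executing turtle program step by step:
Start: pos=(0,0), heading=0, pen down
BK 18: (0,0) -> (-18,0) [heading=0, draw]
FD 14: (-18,0) -> (-4,0) [heading=0, draw]
RT 90: heading 0 -> 270
RT 161: heading 270 -> 109
REPEAT 2 [
  -- iteration 1/2 --
  FD 16: (-4,0) -> (-9.209,15.128) [heading=109, draw]
  PU: pen up
  -- iteration 2/2 --
  FD 16: (-9.209,15.128) -> (-14.418,30.257) [heading=109, move]
  PU: pen up
]
LT 270: heading 109 -> 19
FD 3: (-14.418,30.257) -> (-11.582,31.233) [heading=19, move]
FD 4: (-11.582,31.233) -> (-7.8,32.536) [heading=19, move]
BK 7: (-7.8,32.536) -> (-14.418,30.257) [heading=19, move]
PU: pen up
Final: pos=(-14.418,30.257), heading=19, 3 segment(s) drawn

Segment endpoints: x in {-18, -9.209, -4, 0}, y in {0, 15.128}
xmin=-18, ymin=0, xmax=0, ymax=15.128

Answer: -18 0 0 15.128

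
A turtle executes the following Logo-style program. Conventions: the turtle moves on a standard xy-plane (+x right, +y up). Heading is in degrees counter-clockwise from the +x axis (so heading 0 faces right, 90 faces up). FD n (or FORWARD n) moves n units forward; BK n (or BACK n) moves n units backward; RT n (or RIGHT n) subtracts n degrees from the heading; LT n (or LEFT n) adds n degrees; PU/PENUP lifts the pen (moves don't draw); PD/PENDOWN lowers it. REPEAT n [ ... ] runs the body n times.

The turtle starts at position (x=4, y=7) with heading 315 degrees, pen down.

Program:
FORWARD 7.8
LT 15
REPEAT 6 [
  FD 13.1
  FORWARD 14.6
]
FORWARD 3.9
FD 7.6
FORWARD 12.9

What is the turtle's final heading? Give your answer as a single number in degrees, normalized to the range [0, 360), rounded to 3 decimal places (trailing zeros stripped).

Executing turtle program step by step:
Start: pos=(4,7), heading=315, pen down
FD 7.8: (4,7) -> (9.515,1.485) [heading=315, draw]
LT 15: heading 315 -> 330
REPEAT 6 [
  -- iteration 1/6 --
  FD 13.1: (9.515,1.485) -> (20.86,-5.065) [heading=330, draw]
  FD 14.6: (20.86,-5.065) -> (33.504,-12.365) [heading=330, draw]
  -- iteration 2/6 --
  FD 13.1: (33.504,-12.365) -> (44.849,-18.915) [heading=330, draw]
  FD 14.6: (44.849,-18.915) -> (57.493,-26.215) [heading=330, draw]
  -- iteration 3/6 --
  FD 13.1: (57.493,-26.215) -> (68.838,-32.765) [heading=330, draw]
  FD 14.6: (68.838,-32.765) -> (81.482,-40.065) [heading=330, draw]
  -- iteration 4/6 --
  FD 13.1: (81.482,-40.065) -> (92.827,-46.615) [heading=330, draw]
  FD 14.6: (92.827,-46.615) -> (105.471,-53.915) [heading=330, draw]
  -- iteration 5/6 --
  FD 13.1: (105.471,-53.915) -> (116.816,-60.465) [heading=330, draw]
  FD 14.6: (116.816,-60.465) -> (129.46,-67.765) [heading=330, draw]
  -- iteration 6/6 --
  FD 13.1: (129.46,-67.765) -> (140.805,-74.315) [heading=330, draw]
  FD 14.6: (140.805,-74.315) -> (153.449,-81.615) [heading=330, draw]
]
FD 3.9: (153.449,-81.615) -> (156.826,-83.565) [heading=330, draw]
FD 7.6: (156.826,-83.565) -> (163.408,-87.365) [heading=330, draw]
FD 12.9: (163.408,-87.365) -> (174.58,-93.815) [heading=330, draw]
Final: pos=(174.58,-93.815), heading=330, 16 segment(s) drawn

Answer: 330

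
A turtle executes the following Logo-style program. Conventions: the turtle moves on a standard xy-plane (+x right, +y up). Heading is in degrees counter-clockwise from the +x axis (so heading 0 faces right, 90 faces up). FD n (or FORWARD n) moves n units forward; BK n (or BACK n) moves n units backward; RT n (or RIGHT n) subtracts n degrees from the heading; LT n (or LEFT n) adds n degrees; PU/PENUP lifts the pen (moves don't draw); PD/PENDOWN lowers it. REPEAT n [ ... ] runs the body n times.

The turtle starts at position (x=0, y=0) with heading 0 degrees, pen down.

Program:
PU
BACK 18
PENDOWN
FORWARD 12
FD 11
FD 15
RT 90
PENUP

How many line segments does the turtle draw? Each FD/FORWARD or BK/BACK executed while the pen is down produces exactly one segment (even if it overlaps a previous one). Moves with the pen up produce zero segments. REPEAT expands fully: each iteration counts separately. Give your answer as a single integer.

Answer: 3

Derivation:
Executing turtle program step by step:
Start: pos=(0,0), heading=0, pen down
PU: pen up
BK 18: (0,0) -> (-18,0) [heading=0, move]
PD: pen down
FD 12: (-18,0) -> (-6,0) [heading=0, draw]
FD 11: (-6,0) -> (5,0) [heading=0, draw]
FD 15: (5,0) -> (20,0) [heading=0, draw]
RT 90: heading 0 -> 270
PU: pen up
Final: pos=(20,0), heading=270, 3 segment(s) drawn
Segments drawn: 3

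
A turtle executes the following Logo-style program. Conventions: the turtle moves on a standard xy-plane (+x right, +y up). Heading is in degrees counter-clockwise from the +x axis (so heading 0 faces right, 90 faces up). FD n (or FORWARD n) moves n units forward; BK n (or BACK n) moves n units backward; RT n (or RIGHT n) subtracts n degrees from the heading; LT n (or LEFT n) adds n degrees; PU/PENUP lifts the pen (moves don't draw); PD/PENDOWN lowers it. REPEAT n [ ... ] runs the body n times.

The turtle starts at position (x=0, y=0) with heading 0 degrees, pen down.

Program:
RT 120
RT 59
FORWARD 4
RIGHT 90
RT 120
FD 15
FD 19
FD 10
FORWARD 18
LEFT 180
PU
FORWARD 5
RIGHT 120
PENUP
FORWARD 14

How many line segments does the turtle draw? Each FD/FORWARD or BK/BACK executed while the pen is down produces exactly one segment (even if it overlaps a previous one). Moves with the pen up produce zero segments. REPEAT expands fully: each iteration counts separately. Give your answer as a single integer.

Executing turtle program step by step:
Start: pos=(0,0), heading=0, pen down
RT 120: heading 0 -> 240
RT 59: heading 240 -> 181
FD 4: (0,0) -> (-3.999,-0.07) [heading=181, draw]
RT 90: heading 181 -> 91
RT 120: heading 91 -> 331
FD 15: (-3.999,-0.07) -> (9.12,-7.342) [heading=331, draw]
FD 19: (9.12,-7.342) -> (25.738,-16.553) [heading=331, draw]
FD 10: (25.738,-16.553) -> (34.484,-21.401) [heading=331, draw]
FD 18: (34.484,-21.401) -> (50.227,-30.128) [heading=331, draw]
LT 180: heading 331 -> 151
PU: pen up
FD 5: (50.227,-30.128) -> (45.854,-27.704) [heading=151, move]
RT 120: heading 151 -> 31
PU: pen up
FD 14: (45.854,-27.704) -> (57.854,-20.493) [heading=31, move]
Final: pos=(57.854,-20.493), heading=31, 5 segment(s) drawn
Segments drawn: 5

Answer: 5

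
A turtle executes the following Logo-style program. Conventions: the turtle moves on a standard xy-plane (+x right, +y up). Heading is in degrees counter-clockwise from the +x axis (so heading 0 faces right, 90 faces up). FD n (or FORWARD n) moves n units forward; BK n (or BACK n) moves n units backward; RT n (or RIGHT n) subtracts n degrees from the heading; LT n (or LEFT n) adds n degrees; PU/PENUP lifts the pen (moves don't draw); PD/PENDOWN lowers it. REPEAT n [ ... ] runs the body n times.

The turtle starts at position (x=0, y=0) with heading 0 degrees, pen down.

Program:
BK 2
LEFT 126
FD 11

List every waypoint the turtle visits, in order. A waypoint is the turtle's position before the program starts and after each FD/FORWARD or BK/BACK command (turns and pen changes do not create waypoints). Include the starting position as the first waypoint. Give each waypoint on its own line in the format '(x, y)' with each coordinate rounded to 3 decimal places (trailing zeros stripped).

Answer: (0, 0)
(-2, 0)
(-8.466, 8.899)

Derivation:
Executing turtle program step by step:
Start: pos=(0,0), heading=0, pen down
BK 2: (0,0) -> (-2,0) [heading=0, draw]
LT 126: heading 0 -> 126
FD 11: (-2,0) -> (-8.466,8.899) [heading=126, draw]
Final: pos=(-8.466,8.899), heading=126, 2 segment(s) drawn
Waypoints (3 total):
(0, 0)
(-2, 0)
(-8.466, 8.899)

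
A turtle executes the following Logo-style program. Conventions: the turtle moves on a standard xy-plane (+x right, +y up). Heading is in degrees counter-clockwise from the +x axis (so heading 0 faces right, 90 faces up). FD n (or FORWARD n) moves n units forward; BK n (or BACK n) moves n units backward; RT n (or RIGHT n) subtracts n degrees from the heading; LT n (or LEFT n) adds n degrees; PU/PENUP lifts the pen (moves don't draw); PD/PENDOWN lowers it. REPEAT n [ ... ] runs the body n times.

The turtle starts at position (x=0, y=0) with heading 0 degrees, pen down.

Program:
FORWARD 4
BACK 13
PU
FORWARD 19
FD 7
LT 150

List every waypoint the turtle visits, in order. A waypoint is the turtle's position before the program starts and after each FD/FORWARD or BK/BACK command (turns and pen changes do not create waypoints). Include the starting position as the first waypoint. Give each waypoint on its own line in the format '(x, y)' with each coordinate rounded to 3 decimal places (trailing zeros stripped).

Executing turtle program step by step:
Start: pos=(0,0), heading=0, pen down
FD 4: (0,0) -> (4,0) [heading=0, draw]
BK 13: (4,0) -> (-9,0) [heading=0, draw]
PU: pen up
FD 19: (-9,0) -> (10,0) [heading=0, move]
FD 7: (10,0) -> (17,0) [heading=0, move]
LT 150: heading 0 -> 150
Final: pos=(17,0), heading=150, 2 segment(s) drawn
Waypoints (5 total):
(0, 0)
(4, 0)
(-9, 0)
(10, 0)
(17, 0)

Answer: (0, 0)
(4, 0)
(-9, 0)
(10, 0)
(17, 0)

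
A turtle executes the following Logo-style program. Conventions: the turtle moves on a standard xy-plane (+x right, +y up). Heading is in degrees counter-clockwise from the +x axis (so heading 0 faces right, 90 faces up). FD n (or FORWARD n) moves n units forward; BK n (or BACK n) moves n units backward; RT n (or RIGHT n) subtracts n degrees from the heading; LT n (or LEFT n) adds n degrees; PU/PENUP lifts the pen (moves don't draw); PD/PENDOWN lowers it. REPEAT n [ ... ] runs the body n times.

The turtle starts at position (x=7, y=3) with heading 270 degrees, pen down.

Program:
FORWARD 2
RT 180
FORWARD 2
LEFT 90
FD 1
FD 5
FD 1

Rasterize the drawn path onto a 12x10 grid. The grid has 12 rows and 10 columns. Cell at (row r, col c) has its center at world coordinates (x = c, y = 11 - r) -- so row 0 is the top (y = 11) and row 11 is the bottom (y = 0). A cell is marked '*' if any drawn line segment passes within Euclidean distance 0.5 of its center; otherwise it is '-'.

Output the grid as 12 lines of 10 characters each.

Answer: ----------
----------
----------
----------
----------
----------
----------
----------
********--
-------*--
-------*--
----------

Derivation:
Segment 0: (7,3) -> (7,1)
Segment 1: (7,1) -> (7,3)
Segment 2: (7,3) -> (6,3)
Segment 3: (6,3) -> (1,3)
Segment 4: (1,3) -> (0,3)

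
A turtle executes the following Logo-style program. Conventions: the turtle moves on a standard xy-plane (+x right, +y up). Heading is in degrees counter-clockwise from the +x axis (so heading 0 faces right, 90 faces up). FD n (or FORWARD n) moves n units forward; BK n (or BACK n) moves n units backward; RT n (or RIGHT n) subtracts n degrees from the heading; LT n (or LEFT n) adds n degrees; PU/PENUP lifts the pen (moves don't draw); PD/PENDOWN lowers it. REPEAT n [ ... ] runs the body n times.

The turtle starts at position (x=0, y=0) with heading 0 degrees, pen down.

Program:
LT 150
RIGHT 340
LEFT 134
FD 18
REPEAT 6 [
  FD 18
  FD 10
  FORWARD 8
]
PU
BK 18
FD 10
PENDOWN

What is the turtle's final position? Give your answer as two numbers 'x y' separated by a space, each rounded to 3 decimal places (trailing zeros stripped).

Answer: 126.378 -187.362

Derivation:
Executing turtle program step by step:
Start: pos=(0,0), heading=0, pen down
LT 150: heading 0 -> 150
RT 340: heading 150 -> 170
LT 134: heading 170 -> 304
FD 18: (0,0) -> (10.065,-14.923) [heading=304, draw]
REPEAT 6 [
  -- iteration 1/6 --
  FD 18: (10.065,-14.923) -> (20.131,-29.845) [heading=304, draw]
  FD 10: (20.131,-29.845) -> (25.723,-38.136) [heading=304, draw]
  FD 8: (25.723,-38.136) -> (30.196,-44.768) [heading=304, draw]
  -- iteration 2/6 --
  FD 18: (30.196,-44.768) -> (40.262,-59.691) [heading=304, draw]
  FD 10: (40.262,-59.691) -> (45.854,-67.981) [heading=304, draw]
  FD 8: (45.854,-67.981) -> (50.327,-74.613) [heading=304, draw]
  -- iteration 3/6 --
  FD 18: (50.327,-74.613) -> (60.393,-89.536) [heading=304, draw]
  FD 10: (60.393,-89.536) -> (65.985,-97.826) [heading=304, draw]
  FD 8: (65.985,-97.826) -> (70.458,-104.459) [heading=304, draw]
  -- iteration 4/6 --
  FD 18: (70.458,-104.459) -> (80.524,-119.381) [heading=304, draw]
  FD 10: (80.524,-119.381) -> (86.116,-127.672) [heading=304, draw]
  FD 8: (86.116,-127.672) -> (90.589,-134.304) [heading=304, draw]
  -- iteration 5/6 --
  FD 18: (90.589,-134.304) -> (100.655,-149.227) [heading=304, draw]
  FD 10: (100.655,-149.227) -> (106.247,-157.517) [heading=304, draw]
  FD 8: (106.247,-157.517) -> (110.72,-164.149) [heading=304, draw]
  -- iteration 6/6 --
  FD 18: (110.72,-164.149) -> (120.786,-179.072) [heading=304, draw]
  FD 10: (120.786,-179.072) -> (126.378,-187.362) [heading=304, draw]
  FD 8: (126.378,-187.362) -> (130.851,-193.995) [heading=304, draw]
]
PU: pen up
BK 18: (130.851,-193.995) -> (120.786,-179.072) [heading=304, move]
FD 10: (120.786,-179.072) -> (126.378,-187.362) [heading=304, move]
PD: pen down
Final: pos=(126.378,-187.362), heading=304, 19 segment(s) drawn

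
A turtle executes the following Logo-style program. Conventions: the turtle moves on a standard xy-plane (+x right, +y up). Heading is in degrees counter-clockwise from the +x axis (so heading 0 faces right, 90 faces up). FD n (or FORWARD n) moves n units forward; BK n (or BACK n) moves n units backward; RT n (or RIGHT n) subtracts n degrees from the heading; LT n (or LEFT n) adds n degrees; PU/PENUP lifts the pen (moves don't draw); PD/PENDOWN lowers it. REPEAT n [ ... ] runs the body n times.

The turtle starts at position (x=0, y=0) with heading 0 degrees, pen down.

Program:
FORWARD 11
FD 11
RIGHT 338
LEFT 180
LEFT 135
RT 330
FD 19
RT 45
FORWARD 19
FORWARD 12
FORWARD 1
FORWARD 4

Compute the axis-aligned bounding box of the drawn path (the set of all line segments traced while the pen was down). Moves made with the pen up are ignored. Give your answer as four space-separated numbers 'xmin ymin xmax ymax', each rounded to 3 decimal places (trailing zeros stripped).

Answer: 0 -19.848 69.227 2.316

Derivation:
Executing turtle program step by step:
Start: pos=(0,0), heading=0, pen down
FD 11: (0,0) -> (11,0) [heading=0, draw]
FD 11: (11,0) -> (22,0) [heading=0, draw]
RT 338: heading 0 -> 22
LT 180: heading 22 -> 202
LT 135: heading 202 -> 337
RT 330: heading 337 -> 7
FD 19: (22,0) -> (40.858,2.316) [heading=7, draw]
RT 45: heading 7 -> 322
FD 19: (40.858,2.316) -> (55.831,-9.382) [heading=322, draw]
FD 12: (55.831,-9.382) -> (65.287,-16.77) [heading=322, draw]
FD 1: (65.287,-16.77) -> (66.075,-17.386) [heading=322, draw]
FD 4: (66.075,-17.386) -> (69.227,-19.848) [heading=322, draw]
Final: pos=(69.227,-19.848), heading=322, 7 segment(s) drawn

Segment endpoints: x in {0, 11, 22, 40.858, 55.831, 65.287, 66.075, 69.227}, y in {-19.848, -17.386, -16.77, -9.382, 0, 2.316}
xmin=0, ymin=-19.848, xmax=69.227, ymax=2.316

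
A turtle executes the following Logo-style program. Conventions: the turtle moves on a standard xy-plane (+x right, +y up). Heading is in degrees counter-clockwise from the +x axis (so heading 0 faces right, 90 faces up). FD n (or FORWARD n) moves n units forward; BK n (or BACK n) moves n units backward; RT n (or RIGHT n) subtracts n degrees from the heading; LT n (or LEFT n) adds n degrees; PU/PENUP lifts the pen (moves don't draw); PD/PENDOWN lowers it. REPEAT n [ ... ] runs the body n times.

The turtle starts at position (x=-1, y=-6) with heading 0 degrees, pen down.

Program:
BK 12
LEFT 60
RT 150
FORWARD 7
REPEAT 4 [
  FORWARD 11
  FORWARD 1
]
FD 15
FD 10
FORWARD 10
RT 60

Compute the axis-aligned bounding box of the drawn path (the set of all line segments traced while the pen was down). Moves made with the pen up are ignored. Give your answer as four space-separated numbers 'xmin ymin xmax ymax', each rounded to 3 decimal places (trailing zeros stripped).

Answer: -13 -96 -1 -6

Derivation:
Executing turtle program step by step:
Start: pos=(-1,-6), heading=0, pen down
BK 12: (-1,-6) -> (-13,-6) [heading=0, draw]
LT 60: heading 0 -> 60
RT 150: heading 60 -> 270
FD 7: (-13,-6) -> (-13,-13) [heading=270, draw]
REPEAT 4 [
  -- iteration 1/4 --
  FD 11: (-13,-13) -> (-13,-24) [heading=270, draw]
  FD 1: (-13,-24) -> (-13,-25) [heading=270, draw]
  -- iteration 2/4 --
  FD 11: (-13,-25) -> (-13,-36) [heading=270, draw]
  FD 1: (-13,-36) -> (-13,-37) [heading=270, draw]
  -- iteration 3/4 --
  FD 11: (-13,-37) -> (-13,-48) [heading=270, draw]
  FD 1: (-13,-48) -> (-13,-49) [heading=270, draw]
  -- iteration 4/4 --
  FD 11: (-13,-49) -> (-13,-60) [heading=270, draw]
  FD 1: (-13,-60) -> (-13,-61) [heading=270, draw]
]
FD 15: (-13,-61) -> (-13,-76) [heading=270, draw]
FD 10: (-13,-76) -> (-13,-86) [heading=270, draw]
FD 10: (-13,-86) -> (-13,-96) [heading=270, draw]
RT 60: heading 270 -> 210
Final: pos=(-13,-96), heading=210, 13 segment(s) drawn

Segment endpoints: x in {-13, -13, -1}, y in {-96, -86, -76, -61, -60, -49, -48, -37, -36, -25, -24, -13, -6}
xmin=-13, ymin=-96, xmax=-1, ymax=-6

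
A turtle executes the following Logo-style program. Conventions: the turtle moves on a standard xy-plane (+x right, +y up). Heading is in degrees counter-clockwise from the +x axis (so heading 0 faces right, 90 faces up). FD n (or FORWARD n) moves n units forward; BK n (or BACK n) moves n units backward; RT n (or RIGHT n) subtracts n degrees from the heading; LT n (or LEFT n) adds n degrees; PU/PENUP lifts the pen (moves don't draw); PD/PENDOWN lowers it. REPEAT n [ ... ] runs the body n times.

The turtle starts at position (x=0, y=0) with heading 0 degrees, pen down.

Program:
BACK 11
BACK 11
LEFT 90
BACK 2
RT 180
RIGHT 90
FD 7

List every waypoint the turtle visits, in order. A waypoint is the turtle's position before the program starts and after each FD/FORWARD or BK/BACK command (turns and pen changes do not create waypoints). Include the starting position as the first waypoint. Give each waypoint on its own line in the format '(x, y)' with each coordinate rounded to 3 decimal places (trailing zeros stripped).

Answer: (0, 0)
(-11, 0)
(-22, 0)
(-22, -2)
(-29, -2)

Derivation:
Executing turtle program step by step:
Start: pos=(0,0), heading=0, pen down
BK 11: (0,0) -> (-11,0) [heading=0, draw]
BK 11: (-11,0) -> (-22,0) [heading=0, draw]
LT 90: heading 0 -> 90
BK 2: (-22,0) -> (-22,-2) [heading=90, draw]
RT 180: heading 90 -> 270
RT 90: heading 270 -> 180
FD 7: (-22,-2) -> (-29,-2) [heading=180, draw]
Final: pos=(-29,-2), heading=180, 4 segment(s) drawn
Waypoints (5 total):
(0, 0)
(-11, 0)
(-22, 0)
(-22, -2)
(-29, -2)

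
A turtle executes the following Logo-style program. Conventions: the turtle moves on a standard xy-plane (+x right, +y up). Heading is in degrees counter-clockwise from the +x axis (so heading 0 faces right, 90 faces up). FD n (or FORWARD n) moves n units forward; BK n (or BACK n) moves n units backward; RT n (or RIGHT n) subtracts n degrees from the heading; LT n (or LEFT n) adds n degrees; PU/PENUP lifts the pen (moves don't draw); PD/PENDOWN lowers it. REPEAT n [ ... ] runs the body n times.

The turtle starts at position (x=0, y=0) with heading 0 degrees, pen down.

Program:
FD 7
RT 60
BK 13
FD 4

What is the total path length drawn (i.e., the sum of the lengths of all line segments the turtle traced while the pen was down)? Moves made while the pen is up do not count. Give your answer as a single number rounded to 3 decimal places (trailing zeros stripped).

Answer: 24

Derivation:
Executing turtle program step by step:
Start: pos=(0,0), heading=0, pen down
FD 7: (0,0) -> (7,0) [heading=0, draw]
RT 60: heading 0 -> 300
BK 13: (7,0) -> (0.5,11.258) [heading=300, draw]
FD 4: (0.5,11.258) -> (2.5,7.794) [heading=300, draw]
Final: pos=(2.5,7.794), heading=300, 3 segment(s) drawn

Segment lengths:
  seg 1: (0,0) -> (7,0), length = 7
  seg 2: (7,0) -> (0.5,11.258), length = 13
  seg 3: (0.5,11.258) -> (2.5,7.794), length = 4
Total = 24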